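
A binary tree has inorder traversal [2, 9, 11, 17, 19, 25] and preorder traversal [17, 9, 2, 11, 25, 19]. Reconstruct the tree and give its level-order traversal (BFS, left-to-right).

Inorder:  [2, 9, 11, 17, 19, 25]
Preorder: [17, 9, 2, 11, 25, 19]
Algorithm: preorder visits root first, so consume preorder in order;
for each root, split the current inorder slice at that value into
left-subtree inorder and right-subtree inorder, then recurse.
Recursive splits:
  root=17; inorder splits into left=[2, 9, 11], right=[19, 25]
  root=9; inorder splits into left=[2], right=[11]
  root=2; inorder splits into left=[], right=[]
  root=11; inorder splits into left=[], right=[]
  root=25; inorder splits into left=[19], right=[]
  root=19; inorder splits into left=[], right=[]
Reconstructed level-order: [17, 9, 25, 2, 11, 19]


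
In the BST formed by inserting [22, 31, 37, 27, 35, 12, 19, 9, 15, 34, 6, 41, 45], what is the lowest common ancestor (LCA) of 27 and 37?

Tree insertion order: [22, 31, 37, 27, 35, 12, 19, 9, 15, 34, 6, 41, 45]
Tree (level-order array): [22, 12, 31, 9, 19, 27, 37, 6, None, 15, None, None, None, 35, 41, None, None, None, None, 34, None, None, 45]
In a BST, the LCA of p=27, q=37 is the first node v on the
root-to-leaf path with p <= v <= q (go left if both < v, right if both > v).
Walk from root:
  at 22: both 27 and 37 > 22, go right
  at 31: 27 <= 31 <= 37, this is the LCA
LCA = 31


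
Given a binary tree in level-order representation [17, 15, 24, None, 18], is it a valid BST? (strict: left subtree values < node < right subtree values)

Level-order array: [17, 15, 24, None, 18]
Validate using subtree bounds (lo, hi): at each node, require lo < value < hi,
then recurse left with hi=value and right with lo=value.
Preorder trace (stopping at first violation):
  at node 17 with bounds (-inf, +inf): OK
  at node 15 with bounds (-inf, 17): OK
  at node 18 with bounds (15, 17): VIOLATION
Node 18 violates its bound: not (15 < 18 < 17).
Result: Not a valid BST


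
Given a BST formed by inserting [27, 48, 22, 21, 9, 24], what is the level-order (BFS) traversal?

Tree insertion order: [27, 48, 22, 21, 9, 24]
Tree (level-order array): [27, 22, 48, 21, 24, None, None, 9]
BFS from the root, enqueuing left then right child of each popped node:
  queue [27] -> pop 27, enqueue [22, 48], visited so far: [27]
  queue [22, 48] -> pop 22, enqueue [21, 24], visited so far: [27, 22]
  queue [48, 21, 24] -> pop 48, enqueue [none], visited so far: [27, 22, 48]
  queue [21, 24] -> pop 21, enqueue [9], visited so far: [27, 22, 48, 21]
  queue [24, 9] -> pop 24, enqueue [none], visited so far: [27, 22, 48, 21, 24]
  queue [9] -> pop 9, enqueue [none], visited so far: [27, 22, 48, 21, 24, 9]
Result: [27, 22, 48, 21, 24, 9]


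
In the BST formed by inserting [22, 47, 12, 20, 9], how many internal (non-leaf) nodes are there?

Tree built from: [22, 47, 12, 20, 9]
Tree (level-order array): [22, 12, 47, 9, 20]
Rule: An internal node has at least one child.
Per-node child counts:
  node 22: 2 child(ren)
  node 12: 2 child(ren)
  node 9: 0 child(ren)
  node 20: 0 child(ren)
  node 47: 0 child(ren)
Matching nodes: [22, 12]
Count of internal (non-leaf) nodes: 2


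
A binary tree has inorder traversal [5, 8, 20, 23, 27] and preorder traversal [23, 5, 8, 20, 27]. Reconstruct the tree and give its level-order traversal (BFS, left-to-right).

Inorder:  [5, 8, 20, 23, 27]
Preorder: [23, 5, 8, 20, 27]
Algorithm: preorder visits root first, so consume preorder in order;
for each root, split the current inorder slice at that value into
left-subtree inorder and right-subtree inorder, then recurse.
Recursive splits:
  root=23; inorder splits into left=[5, 8, 20], right=[27]
  root=5; inorder splits into left=[], right=[8, 20]
  root=8; inorder splits into left=[], right=[20]
  root=20; inorder splits into left=[], right=[]
  root=27; inorder splits into left=[], right=[]
Reconstructed level-order: [23, 5, 27, 8, 20]


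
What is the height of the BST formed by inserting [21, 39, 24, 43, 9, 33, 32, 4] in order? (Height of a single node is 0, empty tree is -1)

Insertion order: [21, 39, 24, 43, 9, 33, 32, 4]
Tree (level-order array): [21, 9, 39, 4, None, 24, 43, None, None, None, 33, None, None, 32]
Compute height bottom-up (empty subtree = -1):
  height(4) = 1 + max(-1, -1) = 0
  height(9) = 1 + max(0, -1) = 1
  height(32) = 1 + max(-1, -1) = 0
  height(33) = 1 + max(0, -1) = 1
  height(24) = 1 + max(-1, 1) = 2
  height(43) = 1 + max(-1, -1) = 0
  height(39) = 1 + max(2, 0) = 3
  height(21) = 1 + max(1, 3) = 4
Height = 4


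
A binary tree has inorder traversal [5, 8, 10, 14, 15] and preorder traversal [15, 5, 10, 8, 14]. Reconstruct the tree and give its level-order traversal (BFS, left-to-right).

Inorder:  [5, 8, 10, 14, 15]
Preorder: [15, 5, 10, 8, 14]
Algorithm: preorder visits root first, so consume preorder in order;
for each root, split the current inorder slice at that value into
left-subtree inorder and right-subtree inorder, then recurse.
Recursive splits:
  root=15; inorder splits into left=[5, 8, 10, 14], right=[]
  root=5; inorder splits into left=[], right=[8, 10, 14]
  root=10; inorder splits into left=[8], right=[14]
  root=8; inorder splits into left=[], right=[]
  root=14; inorder splits into left=[], right=[]
Reconstructed level-order: [15, 5, 10, 8, 14]


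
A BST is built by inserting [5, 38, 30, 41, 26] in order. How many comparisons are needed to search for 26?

Search path for 26: 5 -> 38 -> 30 -> 26
Found: True
Comparisons: 4


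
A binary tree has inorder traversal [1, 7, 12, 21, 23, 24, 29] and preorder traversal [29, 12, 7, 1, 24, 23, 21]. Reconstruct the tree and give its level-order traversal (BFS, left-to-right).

Inorder:  [1, 7, 12, 21, 23, 24, 29]
Preorder: [29, 12, 7, 1, 24, 23, 21]
Algorithm: preorder visits root first, so consume preorder in order;
for each root, split the current inorder slice at that value into
left-subtree inorder and right-subtree inorder, then recurse.
Recursive splits:
  root=29; inorder splits into left=[1, 7, 12, 21, 23, 24], right=[]
  root=12; inorder splits into left=[1, 7], right=[21, 23, 24]
  root=7; inorder splits into left=[1], right=[]
  root=1; inorder splits into left=[], right=[]
  root=24; inorder splits into left=[21, 23], right=[]
  root=23; inorder splits into left=[21], right=[]
  root=21; inorder splits into left=[], right=[]
Reconstructed level-order: [29, 12, 7, 24, 1, 23, 21]


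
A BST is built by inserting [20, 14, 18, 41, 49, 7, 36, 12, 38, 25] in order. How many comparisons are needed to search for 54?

Search path for 54: 20 -> 41 -> 49
Found: False
Comparisons: 3


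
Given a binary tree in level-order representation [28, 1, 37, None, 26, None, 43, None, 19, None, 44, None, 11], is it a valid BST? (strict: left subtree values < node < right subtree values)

Level-order array: [28, 1, 37, None, 26, None, 43, None, 19, None, 44, None, 11]
Validate using subtree bounds (lo, hi): at each node, require lo < value < hi,
then recurse left with hi=value and right with lo=value.
Preorder trace (stopping at first violation):
  at node 28 with bounds (-inf, +inf): OK
  at node 1 with bounds (-inf, 28): OK
  at node 26 with bounds (1, 28): OK
  at node 19 with bounds (26, 28): VIOLATION
Node 19 violates its bound: not (26 < 19 < 28).
Result: Not a valid BST


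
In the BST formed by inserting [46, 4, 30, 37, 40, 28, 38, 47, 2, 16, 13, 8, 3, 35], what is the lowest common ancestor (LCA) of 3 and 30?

Tree insertion order: [46, 4, 30, 37, 40, 28, 38, 47, 2, 16, 13, 8, 3, 35]
Tree (level-order array): [46, 4, 47, 2, 30, None, None, None, 3, 28, 37, None, None, 16, None, 35, 40, 13, None, None, None, 38, None, 8]
In a BST, the LCA of p=3, q=30 is the first node v on the
root-to-leaf path with p <= v <= q (go left if both < v, right if both > v).
Walk from root:
  at 46: both 3 and 30 < 46, go left
  at 4: 3 <= 4 <= 30, this is the LCA
LCA = 4


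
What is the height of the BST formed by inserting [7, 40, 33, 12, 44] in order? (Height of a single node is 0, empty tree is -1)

Insertion order: [7, 40, 33, 12, 44]
Tree (level-order array): [7, None, 40, 33, 44, 12]
Compute height bottom-up (empty subtree = -1):
  height(12) = 1 + max(-1, -1) = 0
  height(33) = 1 + max(0, -1) = 1
  height(44) = 1 + max(-1, -1) = 0
  height(40) = 1 + max(1, 0) = 2
  height(7) = 1 + max(-1, 2) = 3
Height = 3


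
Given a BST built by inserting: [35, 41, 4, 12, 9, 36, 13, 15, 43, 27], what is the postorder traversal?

Tree insertion order: [35, 41, 4, 12, 9, 36, 13, 15, 43, 27]
Tree (level-order array): [35, 4, 41, None, 12, 36, 43, 9, 13, None, None, None, None, None, None, None, 15, None, 27]
Postorder traversal: [9, 27, 15, 13, 12, 4, 36, 43, 41, 35]


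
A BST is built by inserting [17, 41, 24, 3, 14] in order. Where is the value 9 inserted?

Starting tree (level order): [17, 3, 41, None, 14, 24]
Insertion path: 17 -> 3 -> 14
Result: insert 9 as left child of 14
Final tree (level order): [17, 3, 41, None, 14, 24, None, 9]


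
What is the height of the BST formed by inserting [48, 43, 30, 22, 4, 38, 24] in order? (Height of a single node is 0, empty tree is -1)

Insertion order: [48, 43, 30, 22, 4, 38, 24]
Tree (level-order array): [48, 43, None, 30, None, 22, 38, 4, 24]
Compute height bottom-up (empty subtree = -1):
  height(4) = 1 + max(-1, -1) = 0
  height(24) = 1 + max(-1, -1) = 0
  height(22) = 1 + max(0, 0) = 1
  height(38) = 1 + max(-1, -1) = 0
  height(30) = 1 + max(1, 0) = 2
  height(43) = 1 + max(2, -1) = 3
  height(48) = 1 + max(3, -1) = 4
Height = 4


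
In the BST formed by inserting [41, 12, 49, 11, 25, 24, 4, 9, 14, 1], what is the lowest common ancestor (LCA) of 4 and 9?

Tree insertion order: [41, 12, 49, 11, 25, 24, 4, 9, 14, 1]
Tree (level-order array): [41, 12, 49, 11, 25, None, None, 4, None, 24, None, 1, 9, 14]
In a BST, the LCA of p=4, q=9 is the first node v on the
root-to-leaf path with p <= v <= q (go left if both < v, right if both > v).
Walk from root:
  at 41: both 4 and 9 < 41, go left
  at 12: both 4 and 9 < 12, go left
  at 11: both 4 and 9 < 11, go left
  at 4: 4 <= 4 <= 9, this is the LCA
LCA = 4


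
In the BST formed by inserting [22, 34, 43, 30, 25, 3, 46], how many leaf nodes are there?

Tree built from: [22, 34, 43, 30, 25, 3, 46]
Tree (level-order array): [22, 3, 34, None, None, 30, 43, 25, None, None, 46]
Rule: A leaf has 0 children.
Per-node child counts:
  node 22: 2 child(ren)
  node 3: 0 child(ren)
  node 34: 2 child(ren)
  node 30: 1 child(ren)
  node 25: 0 child(ren)
  node 43: 1 child(ren)
  node 46: 0 child(ren)
Matching nodes: [3, 25, 46]
Count of leaf nodes: 3


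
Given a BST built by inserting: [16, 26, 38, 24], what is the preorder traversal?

Tree insertion order: [16, 26, 38, 24]
Tree (level-order array): [16, None, 26, 24, 38]
Preorder traversal: [16, 26, 24, 38]


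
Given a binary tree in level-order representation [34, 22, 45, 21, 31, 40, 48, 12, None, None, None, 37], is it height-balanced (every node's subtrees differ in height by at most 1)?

Tree (level-order array): [34, 22, 45, 21, 31, 40, 48, 12, None, None, None, 37]
Definition: a tree is height-balanced if, at every node, |h(left) - h(right)| <= 1 (empty subtree has height -1).
Bottom-up per-node check:
  node 12: h_left=-1, h_right=-1, diff=0 [OK], height=0
  node 21: h_left=0, h_right=-1, diff=1 [OK], height=1
  node 31: h_left=-1, h_right=-1, diff=0 [OK], height=0
  node 22: h_left=1, h_right=0, diff=1 [OK], height=2
  node 37: h_left=-1, h_right=-1, diff=0 [OK], height=0
  node 40: h_left=0, h_right=-1, diff=1 [OK], height=1
  node 48: h_left=-1, h_right=-1, diff=0 [OK], height=0
  node 45: h_left=1, h_right=0, diff=1 [OK], height=2
  node 34: h_left=2, h_right=2, diff=0 [OK], height=3
All nodes satisfy the balance condition.
Result: Balanced


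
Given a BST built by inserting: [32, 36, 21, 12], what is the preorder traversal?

Tree insertion order: [32, 36, 21, 12]
Tree (level-order array): [32, 21, 36, 12]
Preorder traversal: [32, 21, 12, 36]


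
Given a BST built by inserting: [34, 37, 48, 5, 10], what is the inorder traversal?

Tree insertion order: [34, 37, 48, 5, 10]
Tree (level-order array): [34, 5, 37, None, 10, None, 48]
Inorder traversal: [5, 10, 34, 37, 48]


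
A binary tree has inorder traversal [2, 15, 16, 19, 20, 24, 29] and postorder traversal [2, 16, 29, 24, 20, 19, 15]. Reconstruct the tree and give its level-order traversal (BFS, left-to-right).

Inorder:   [2, 15, 16, 19, 20, 24, 29]
Postorder: [2, 16, 29, 24, 20, 19, 15]
Algorithm: postorder visits root last, so walk postorder right-to-left;
each value is the root of the current inorder slice — split it at that
value, recurse on the right subtree first, then the left.
Recursive splits:
  root=15; inorder splits into left=[2], right=[16, 19, 20, 24, 29]
  root=19; inorder splits into left=[16], right=[20, 24, 29]
  root=20; inorder splits into left=[], right=[24, 29]
  root=24; inorder splits into left=[], right=[29]
  root=29; inorder splits into left=[], right=[]
  root=16; inorder splits into left=[], right=[]
  root=2; inorder splits into left=[], right=[]
Reconstructed level-order: [15, 2, 19, 16, 20, 24, 29]


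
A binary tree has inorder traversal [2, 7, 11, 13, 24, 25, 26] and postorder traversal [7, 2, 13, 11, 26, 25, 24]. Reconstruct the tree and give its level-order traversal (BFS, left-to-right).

Inorder:   [2, 7, 11, 13, 24, 25, 26]
Postorder: [7, 2, 13, 11, 26, 25, 24]
Algorithm: postorder visits root last, so walk postorder right-to-left;
each value is the root of the current inorder slice — split it at that
value, recurse on the right subtree first, then the left.
Recursive splits:
  root=24; inorder splits into left=[2, 7, 11, 13], right=[25, 26]
  root=25; inorder splits into left=[], right=[26]
  root=26; inorder splits into left=[], right=[]
  root=11; inorder splits into left=[2, 7], right=[13]
  root=13; inorder splits into left=[], right=[]
  root=2; inorder splits into left=[], right=[7]
  root=7; inorder splits into left=[], right=[]
Reconstructed level-order: [24, 11, 25, 2, 13, 26, 7]


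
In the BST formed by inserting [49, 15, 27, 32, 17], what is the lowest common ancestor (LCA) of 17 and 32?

Tree insertion order: [49, 15, 27, 32, 17]
Tree (level-order array): [49, 15, None, None, 27, 17, 32]
In a BST, the LCA of p=17, q=32 is the first node v on the
root-to-leaf path with p <= v <= q (go left if both < v, right if both > v).
Walk from root:
  at 49: both 17 and 32 < 49, go left
  at 15: both 17 and 32 > 15, go right
  at 27: 17 <= 27 <= 32, this is the LCA
LCA = 27


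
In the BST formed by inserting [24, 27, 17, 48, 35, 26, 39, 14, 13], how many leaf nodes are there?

Tree built from: [24, 27, 17, 48, 35, 26, 39, 14, 13]
Tree (level-order array): [24, 17, 27, 14, None, 26, 48, 13, None, None, None, 35, None, None, None, None, 39]
Rule: A leaf has 0 children.
Per-node child counts:
  node 24: 2 child(ren)
  node 17: 1 child(ren)
  node 14: 1 child(ren)
  node 13: 0 child(ren)
  node 27: 2 child(ren)
  node 26: 0 child(ren)
  node 48: 1 child(ren)
  node 35: 1 child(ren)
  node 39: 0 child(ren)
Matching nodes: [13, 26, 39]
Count of leaf nodes: 3


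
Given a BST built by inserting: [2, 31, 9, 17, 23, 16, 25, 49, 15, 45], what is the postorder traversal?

Tree insertion order: [2, 31, 9, 17, 23, 16, 25, 49, 15, 45]
Tree (level-order array): [2, None, 31, 9, 49, None, 17, 45, None, 16, 23, None, None, 15, None, None, 25]
Postorder traversal: [15, 16, 25, 23, 17, 9, 45, 49, 31, 2]


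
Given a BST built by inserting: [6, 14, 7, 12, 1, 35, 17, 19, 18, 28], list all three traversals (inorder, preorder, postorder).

Tree insertion order: [6, 14, 7, 12, 1, 35, 17, 19, 18, 28]
Tree (level-order array): [6, 1, 14, None, None, 7, 35, None, 12, 17, None, None, None, None, 19, 18, 28]
Inorder (L, root, R): [1, 6, 7, 12, 14, 17, 18, 19, 28, 35]
Preorder (root, L, R): [6, 1, 14, 7, 12, 35, 17, 19, 18, 28]
Postorder (L, R, root): [1, 12, 7, 18, 28, 19, 17, 35, 14, 6]


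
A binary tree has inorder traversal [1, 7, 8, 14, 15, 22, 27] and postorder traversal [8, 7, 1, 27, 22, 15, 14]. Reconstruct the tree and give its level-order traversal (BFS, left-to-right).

Inorder:   [1, 7, 8, 14, 15, 22, 27]
Postorder: [8, 7, 1, 27, 22, 15, 14]
Algorithm: postorder visits root last, so walk postorder right-to-left;
each value is the root of the current inorder slice — split it at that
value, recurse on the right subtree first, then the left.
Recursive splits:
  root=14; inorder splits into left=[1, 7, 8], right=[15, 22, 27]
  root=15; inorder splits into left=[], right=[22, 27]
  root=22; inorder splits into left=[], right=[27]
  root=27; inorder splits into left=[], right=[]
  root=1; inorder splits into left=[], right=[7, 8]
  root=7; inorder splits into left=[], right=[8]
  root=8; inorder splits into left=[], right=[]
Reconstructed level-order: [14, 1, 15, 7, 22, 8, 27]


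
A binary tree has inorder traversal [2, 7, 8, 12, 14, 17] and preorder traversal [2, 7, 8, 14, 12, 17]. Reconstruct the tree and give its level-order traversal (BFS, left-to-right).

Inorder:  [2, 7, 8, 12, 14, 17]
Preorder: [2, 7, 8, 14, 12, 17]
Algorithm: preorder visits root first, so consume preorder in order;
for each root, split the current inorder slice at that value into
left-subtree inorder and right-subtree inorder, then recurse.
Recursive splits:
  root=2; inorder splits into left=[], right=[7, 8, 12, 14, 17]
  root=7; inorder splits into left=[], right=[8, 12, 14, 17]
  root=8; inorder splits into left=[], right=[12, 14, 17]
  root=14; inorder splits into left=[12], right=[17]
  root=12; inorder splits into left=[], right=[]
  root=17; inorder splits into left=[], right=[]
Reconstructed level-order: [2, 7, 8, 14, 12, 17]


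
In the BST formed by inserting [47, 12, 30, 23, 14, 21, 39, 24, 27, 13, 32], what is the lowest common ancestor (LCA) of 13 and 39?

Tree insertion order: [47, 12, 30, 23, 14, 21, 39, 24, 27, 13, 32]
Tree (level-order array): [47, 12, None, None, 30, 23, 39, 14, 24, 32, None, 13, 21, None, 27]
In a BST, the LCA of p=13, q=39 is the first node v on the
root-to-leaf path with p <= v <= q (go left if both < v, right if both > v).
Walk from root:
  at 47: both 13 and 39 < 47, go left
  at 12: both 13 and 39 > 12, go right
  at 30: 13 <= 30 <= 39, this is the LCA
LCA = 30


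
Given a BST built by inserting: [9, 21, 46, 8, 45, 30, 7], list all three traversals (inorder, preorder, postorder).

Tree insertion order: [9, 21, 46, 8, 45, 30, 7]
Tree (level-order array): [9, 8, 21, 7, None, None, 46, None, None, 45, None, 30]
Inorder (L, root, R): [7, 8, 9, 21, 30, 45, 46]
Preorder (root, L, R): [9, 8, 7, 21, 46, 45, 30]
Postorder (L, R, root): [7, 8, 30, 45, 46, 21, 9]


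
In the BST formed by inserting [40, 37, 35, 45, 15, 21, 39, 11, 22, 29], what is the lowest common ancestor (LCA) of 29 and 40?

Tree insertion order: [40, 37, 35, 45, 15, 21, 39, 11, 22, 29]
Tree (level-order array): [40, 37, 45, 35, 39, None, None, 15, None, None, None, 11, 21, None, None, None, 22, None, 29]
In a BST, the LCA of p=29, q=40 is the first node v on the
root-to-leaf path with p <= v <= q (go left if both < v, right if both > v).
Walk from root:
  at 40: 29 <= 40 <= 40, this is the LCA
LCA = 40


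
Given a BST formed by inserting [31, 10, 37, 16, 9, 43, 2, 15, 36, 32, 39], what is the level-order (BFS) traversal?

Tree insertion order: [31, 10, 37, 16, 9, 43, 2, 15, 36, 32, 39]
Tree (level-order array): [31, 10, 37, 9, 16, 36, 43, 2, None, 15, None, 32, None, 39]
BFS from the root, enqueuing left then right child of each popped node:
  queue [31] -> pop 31, enqueue [10, 37], visited so far: [31]
  queue [10, 37] -> pop 10, enqueue [9, 16], visited so far: [31, 10]
  queue [37, 9, 16] -> pop 37, enqueue [36, 43], visited so far: [31, 10, 37]
  queue [9, 16, 36, 43] -> pop 9, enqueue [2], visited so far: [31, 10, 37, 9]
  queue [16, 36, 43, 2] -> pop 16, enqueue [15], visited so far: [31, 10, 37, 9, 16]
  queue [36, 43, 2, 15] -> pop 36, enqueue [32], visited so far: [31, 10, 37, 9, 16, 36]
  queue [43, 2, 15, 32] -> pop 43, enqueue [39], visited so far: [31, 10, 37, 9, 16, 36, 43]
  queue [2, 15, 32, 39] -> pop 2, enqueue [none], visited so far: [31, 10, 37, 9, 16, 36, 43, 2]
  queue [15, 32, 39] -> pop 15, enqueue [none], visited so far: [31, 10, 37, 9, 16, 36, 43, 2, 15]
  queue [32, 39] -> pop 32, enqueue [none], visited so far: [31, 10, 37, 9, 16, 36, 43, 2, 15, 32]
  queue [39] -> pop 39, enqueue [none], visited so far: [31, 10, 37, 9, 16, 36, 43, 2, 15, 32, 39]
Result: [31, 10, 37, 9, 16, 36, 43, 2, 15, 32, 39]


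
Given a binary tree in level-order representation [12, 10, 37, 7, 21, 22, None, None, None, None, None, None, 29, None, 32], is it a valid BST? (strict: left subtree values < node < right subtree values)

Level-order array: [12, 10, 37, 7, 21, 22, None, None, None, None, None, None, 29, None, 32]
Validate using subtree bounds (lo, hi): at each node, require lo < value < hi,
then recurse left with hi=value and right with lo=value.
Preorder trace (stopping at first violation):
  at node 12 with bounds (-inf, +inf): OK
  at node 10 with bounds (-inf, 12): OK
  at node 7 with bounds (-inf, 10): OK
  at node 21 with bounds (10, 12): VIOLATION
Node 21 violates its bound: not (10 < 21 < 12).
Result: Not a valid BST


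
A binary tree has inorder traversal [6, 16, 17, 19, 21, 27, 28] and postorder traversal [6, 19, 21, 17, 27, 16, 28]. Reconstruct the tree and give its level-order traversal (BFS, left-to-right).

Inorder:   [6, 16, 17, 19, 21, 27, 28]
Postorder: [6, 19, 21, 17, 27, 16, 28]
Algorithm: postorder visits root last, so walk postorder right-to-left;
each value is the root of the current inorder slice — split it at that
value, recurse on the right subtree first, then the left.
Recursive splits:
  root=28; inorder splits into left=[6, 16, 17, 19, 21, 27], right=[]
  root=16; inorder splits into left=[6], right=[17, 19, 21, 27]
  root=27; inorder splits into left=[17, 19, 21], right=[]
  root=17; inorder splits into left=[], right=[19, 21]
  root=21; inorder splits into left=[19], right=[]
  root=19; inorder splits into left=[], right=[]
  root=6; inorder splits into left=[], right=[]
Reconstructed level-order: [28, 16, 6, 27, 17, 21, 19]


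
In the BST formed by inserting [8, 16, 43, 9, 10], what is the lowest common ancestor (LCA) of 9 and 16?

Tree insertion order: [8, 16, 43, 9, 10]
Tree (level-order array): [8, None, 16, 9, 43, None, 10]
In a BST, the LCA of p=9, q=16 is the first node v on the
root-to-leaf path with p <= v <= q (go left if both < v, right if both > v).
Walk from root:
  at 8: both 9 and 16 > 8, go right
  at 16: 9 <= 16 <= 16, this is the LCA
LCA = 16


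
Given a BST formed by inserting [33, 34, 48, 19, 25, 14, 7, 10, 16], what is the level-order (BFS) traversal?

Tree insertion order: [33, 34, 48, 19, 25, 14, 7, 10, 16]
Tree (level-order array): [33, 19, 34, 14, 25, None, 48, 7, 16, None, None, None, None, None, 10]
BFS from the root, enqueuing left then right child of each popped node:
  queue [33] -> pop 33, enqueue [19, 34], visited so far: [33]
  queue [19, 34] -> pop 19, enqueue [14, 25], visited so far: [33, 19]
  queue [34, 14, 25] -> pop 34, enqueue [48], visited so far: [33, 19, 34]
  queue [14, 25, 48] -> pop 14, enqueue [7, 16], visited so far: [33, 19, 34, 14]
  queue [25, 48, 7, 16] -> pop 25, enqueue [none], visited so far: [33, 19, 34, 14, 25]
  queue [48, 7, 16] -> pop 48, enqueue [none], visited so far: [33, 19, 34, 14, 25, 48]
  queue [7, 16] -> pop 7, enqueue [10], visited so far: [33, 19, 34, 14, 25, 48, 7]
  queue [16, 10] -> pop 16, enqueue [none], visited so far: [33, 19, 34, 14, 25, 48, 7, 16]
  queue [10] -> pop 10, enqueue [none], visited so far: [33, 19, 34, 14, 25, 48, 7, 16, 10]
Result: [33, 19, 34, 14, 25, 48, 7, 16, 10]


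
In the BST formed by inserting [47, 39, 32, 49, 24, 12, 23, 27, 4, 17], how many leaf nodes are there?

Tree built from: [47, 39, 32, 49, 24, 12, 23, 27, 4, 17]
Tree (level-order array): [47, 39, 49, 32, None, None, None, 24, None, 12, 27, 4, 23, None, None, None, None, 17]
Rule: A leaf has 0 children.
Per-node child counts:
  node 47: 2 child(ren)
  node 39: 1 child(ren)
  node 32: 1 child(ren)
  node 24: 2 child(ren)
  node 12: 2 child(ren)
  node 4: 0 child(ren)
  node 23: 1 child(ren)
  node 17: 0 child(ren)
  node 27: 0 child(ren)
  node 49: 0 child(ren)
Matching nodes: [4, 17, 27, 49]
Count of leaf nodes: 4


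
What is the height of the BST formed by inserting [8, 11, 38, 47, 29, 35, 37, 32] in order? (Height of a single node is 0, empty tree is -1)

Insertion order: [8, 11, 38, 47, 29, 35, 37, 32]
Tree (level-order array): [8, None, 11, None, 38, 29, 47, None, 35, None, None, 32, 37]
Compute height bottom-up (empty subtree = -1):
  height(32) = 1 + max(-1, -1) = 0
  height(37) = 1 + max(-1, -1) = 0
  height(35) = 1 + max(0, 0) = 1
  height(29) = 1 + max(-1, 1) = 2
  height(47) = 1 + max(-1, -1) = 0
  height(38) = 1 + max(2, 0) = 3
  height(11) = 1 + max(-1, 3) = 4
  height(8) = 1 + max(-1, 4) = 5
Height = 5


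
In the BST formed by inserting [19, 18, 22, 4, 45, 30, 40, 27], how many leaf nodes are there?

Tree built from: [19, 18, 22, 4, 45, 30, 40, 27]
Tree (level-order array): [19, 18, 22, 4, None, None, 45, None, None, 30, None, 27, 40]
Rule: A leaf has 0 children.
Per-node child counts:
  node 19: 2 child(ren)
  node 18: 1 child(ren)
  node 4: 0 child(ren)
  node 22: 1 child(ren)
  node 45: 1 child(ren)
  node 30: 2 child(ren)
  node 27: 0 child(ren)
  node 40: 0 child(ren)
Matching nodes: [4, 27, 40]
Count of leaf nodes: 3


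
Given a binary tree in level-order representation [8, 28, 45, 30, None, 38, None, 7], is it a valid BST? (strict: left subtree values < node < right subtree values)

Level-order array: [8, 28, 45, 30, None, 38, None, 7]
Validate using subtree bounds (lo, hi): at each node, require lo < value < hi,
then recurse left with hi=value and right with lo=value.
Preorder trace (stopping at first violation):
  at node 8 with bounds (-inf, +inf): OK
  at node 28 with bounds (-inf, 8): VIOLATION
Node 28 violates its bound: not (-inf < 28 < 8).
Result: Not a valid BST


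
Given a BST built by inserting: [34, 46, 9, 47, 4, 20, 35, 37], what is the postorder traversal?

Tree insertion order: [34, 46, 9, 47, 4, 20, 35, 37]
Tree (level-order array): [34, 9, 46, 4, 20, 35, 47, None, None, None, None, None, 37]
Postorder traversal: [4, 20, 9, 37, 35, 47, 46, 34]


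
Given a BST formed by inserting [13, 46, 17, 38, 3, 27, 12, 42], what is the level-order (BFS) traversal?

Tree insertion order: [13, 46, 17, 38, 3, 27, 12, 42]
Tree (level-order array): [13, 3, 46, None, 12, 17, None, None, None, None, 38, 27, 42]
BFS from the root, enqueuing left then right child of each popped node:
  queue [13] -> pop 13, enqueue [3, 46], visited so far: [13]
  queue [3, 46] -> pop 3, enqueue [12], visited so far: [13, 3]
  queue [46, 12] -> pop 46, enqueue [17], visited so far: [13, 3, 46]
  queue [12, 17] -> pop 12, enqueue [none], visited so far: [13, 3, 46, 12]
  queue [17] -> pop 17, enqueue [38], visited so far: [13, 3, 46, 12, 17]
  queue [38] -> pop 38, enqueue [27, 42], visited so far: [13, 3, 46, 12, 17, 38]
  queue [27, 42] -> pop 27, enqueue [none], visited so far: [13, 3, 46, 12, 17, 38, 27]
  queue [42] -> pop 42, enqueue [none], visited so far: [13, 3, 46, 12, 17, 38, 27, 42]
Result: [13, 3, 46, 12, 17, 38, 27, 42]


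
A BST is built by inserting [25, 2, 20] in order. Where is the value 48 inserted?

Starting tree (level order): [25, 2, None, None, 20]
Insertion path: 25
Result: insert 48 as right child of 25
Final tree (level order): [25, 2, 48, None, 20]


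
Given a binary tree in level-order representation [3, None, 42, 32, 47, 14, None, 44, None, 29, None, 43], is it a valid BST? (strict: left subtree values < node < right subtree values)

Level-order array: [3, None, 42, 32, 47, 14, None, 44, None, 29, None, 43]
Validate using subtree bounds (lo, hi): at each node, require lo < value < hi,
then recurse left with hi=value and right with lo=value.
Preorder trace (stopping at first violation):
  at node 3 with bounds (-inf, +inf): OK
  at node 42 with bounds (3, +inf): OK
  at node 32 with bounds (3, 42): OK
  at node 14 with bounds (3, 32): OK
  at node 29 with bounds (3, 14): VIOLATION
Node 29 violates its bound: not (3 < 29 < 14).
Result: Not a valid BST


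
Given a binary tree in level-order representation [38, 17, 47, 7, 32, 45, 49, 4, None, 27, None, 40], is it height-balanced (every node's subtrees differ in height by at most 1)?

Tree (level-order array): [38, 17, 47, 7, 32, 45, 49, 4, None, 27, None, 40]
Definition: a tree is height-balanced if, at every node, |h(left) - h(right)| <= 1 (empty subtree has height -1).
Bottom-up per-node check:
  node 4: h_left=-1, h_right=-1, diff=0 [OK], height=0
  node 7: h_left=0, h_right=-1, diff=1 [OK], height=1
  node 27: h_left=-1, h_right=-1, diff=0 [OK], height=0
  node 32: h_left=0, h_right=-1, diff=1 [OK], height=1
  node 17: h_left=1, h_right=1, diff=0 [OK], height=2
  node 40: h_left=-1, h_right=-1, diff=0 [OK], height=0
  node 45: h_left=0, h_right=-1, diff=1 [OK], height=1
  node 49: h_left=-1, h_right=-1, diff=0 [OK], height=0
  node 47: h_left=1, h_right=0, diff=1 [OK], height=2
  node 38: h_left=2, h_right=2, diff=0 [OK], height=3
All nodes satisfy the balance condition.
Result: Balanced


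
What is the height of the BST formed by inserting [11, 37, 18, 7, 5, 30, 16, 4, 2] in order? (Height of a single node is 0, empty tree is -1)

Insertion order: [11, 37, 18, 7, 5, 30, 16, 4, 2]
Tree (level-order array): [11, 7, 37, 5, None, 18, None, 4, None, 16, 30, 2]
Compute height bottom-up (empty subtree = -1):
  height(2) = 1 + max(-1, -1) = 0
  height(4) = 1 + max(0, -1) = 1
  height(5) = 1 + max(1, -1) = 2
  height(7) = 1 + max(2, -1) = 3
  height(16) = 1 + max(-1, -1) = 0
  height(30) = 1 + max(-1, -1) = 0
  height(18) = 1 + max(0, 0) = 1
  height(37) = 1 + max(1, -1) = 2
  height(11) = 1 + max(3, 2) = 4
Height = 4


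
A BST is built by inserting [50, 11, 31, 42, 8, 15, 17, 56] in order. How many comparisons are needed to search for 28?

Search path for 28: 50 -> 11 -> 31 -> 15 -> 17
Found: False
Comparisons: 5


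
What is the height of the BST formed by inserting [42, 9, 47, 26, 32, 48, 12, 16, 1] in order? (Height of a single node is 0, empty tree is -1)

Insertion order: [42, 9, 47, 26, 32, 48, 12, 16, 1]
Tree (level-order array): [42, 9, 47, 1, 26, None, 48, None, None, 12, 32, None, None, None, 16]
Compute height bottom-up (empty subtree = -1):
  height(1) = 1 + max(-1, -1) = 0
  height(16) = 1 + max(-1, -1) = 0
  height(12) = 1 + max(-1, 0) = 1
  height(32) = 1 + max(-1, -1) = 0
  height(26) = 1 + max(1, 0) = 2
  height(9) = 1 + max(0, 2) = 3
  height(48) = 1 + max(-1, -1) = 0
  height(47) = 1 + max(-1, 0) = 1
  height(42) = 1 + max(3, 1) = 4
Height = 4


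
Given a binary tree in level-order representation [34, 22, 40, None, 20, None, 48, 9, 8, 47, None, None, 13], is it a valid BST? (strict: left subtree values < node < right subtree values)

Level-order array: [34, 22, 40, None, 20, None, 48, 9, 8, 47, None, None, 13]
Validate using subtree bounds (lo, hi): at each node, require lo < value < hi,
then recurse left with hi=value and right with lo=value.
Preorder trace (stopping at first violation):
  at node 34 with bounds (-inf, +inf): OK
  at node 22 with bounds (-inf, 34): OK
  at node 20 with bounds (22, 34): VIOLATION
Node 20 violates its bound: not (22 < 20 < 34).
Result: Not a valid BST


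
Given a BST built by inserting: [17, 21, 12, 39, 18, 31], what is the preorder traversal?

Tree insertion order: [17, 21, 12, 39, 18, 31]
Tree (level-order array): [17, 12, 21, None, None, 18, 39, None, None, 31]
Preorder traversal: [17, 12, 21, 18, 39, 31]


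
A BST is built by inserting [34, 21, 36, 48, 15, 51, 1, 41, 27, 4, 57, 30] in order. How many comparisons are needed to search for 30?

Search path for 30: 34 -> 21 -> 27 -> 30
Found: True
Comparisons: 4


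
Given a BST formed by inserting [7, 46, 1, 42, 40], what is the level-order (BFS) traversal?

Tree insertion order: [7, 46, 1, 42, 40]
Tree (level-order array): [7, 1, 46, None, None, 42, None, 40]
BFS from the root, enqueuing left then right child of each popped node:
  queue [7] -> pop 7, enqueue [1, 46], visited so far: [7]
  queue [1, 46] -> pop 1, enqueue [none], visited so far: [7, 1]
  queue [46] -> pop 46, enqueue [42], visited so far: [7, 1, 46]
  queue [42] -> pop 42, enqueue [40], visited so far: [7, 1, 46, 42]
  queue [40] -> pop 40, enqueue [none], visited so far: [7, 1, 46, 42, 40]
Result: [7, 1, 46, 42, 40]


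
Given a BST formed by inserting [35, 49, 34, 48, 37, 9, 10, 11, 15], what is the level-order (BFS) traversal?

Tree insertion order: [35, 49, 34, 48, 37, 9, 10, 11, 15]
Tree (level-order array): [35, 34, 49, 9, None, 48, None, None, 10, 37, None, None, 11, None, None, None, 15]
BFS from the root, enqueuing left then right child of each popped node:
  queue [35] -> pop 35, enqueue [34, 49], visited so far: [35]
  queue [34, 49] -> pop 34, enqueue [9], visited so far: [35, 34]
  queue [49, 9] -> pop 49, enqueue [48], visited so far: [35, 34, 49]
  queue [9, 48] -> pop 9, enqueue [10], visited so far: [35, 34, 49, 9]
  queue [48, 10] -> pop 48, enqueue [37], visited so far: [35, 34, 49, 9, 48]
  queue [10, 37] -> pop 10, enqueue [11], visited so far: [35, 34, 49, 9, 48, 10]
  queue [37, 11] -> pop 37, enqueue [none], visited so far: [35, 34, 49, 9, 48, 10, 37]
  queue [11] -> pop 11, enqueue [15], visited so far: [35, 34, 49, 9, 48, 10, 37, 11]
  queue [15] -> pop 15, enqueue [none], visited so far: [35, 34, 49, 9, 48, 10, 37, 11, 15]
Result: [35, 34, 49, 9, 48, 10, 37, 11, 15]


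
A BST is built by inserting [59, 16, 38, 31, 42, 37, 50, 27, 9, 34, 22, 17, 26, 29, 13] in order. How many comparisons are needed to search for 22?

Search path for 22: 59 -> 16 -> 38 -> 31 -> 27 -> 22
Found: True
Comparisons: 6


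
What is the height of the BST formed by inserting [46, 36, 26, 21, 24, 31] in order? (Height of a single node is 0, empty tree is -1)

Insertion order: [46, 36, 26, 21, 24, 31]
Tree (level-order array): [46, 36, None, 26, None, 21, 31, None, 24]
Compute height bottom-up (empty subtree = -1):
  height(24) = 1 + max(-1, -1) = 0
  height(21) = 1 + max(-1, 0) = 1
  height(31) = 1 + max(-1, -1) = 0
  height(26) = 1 + max(1, 0) = 2
  height(36) = 1 + max(2, -1) = 3
  height(46) = 1 + max(3, -1) = 4
Height = 4


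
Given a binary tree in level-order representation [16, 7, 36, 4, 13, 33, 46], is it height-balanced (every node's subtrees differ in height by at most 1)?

Tree (level-order array): [16, 7, 36, 4, 13, 33, 46]
Definition: a tree is height-balanced if, at every node, |h(left) - h(right)| <= 1 (empty subtree has height -1).
Bottom-up per-node check:
  node 4: h_left=-1, h_right=-1, diff=0 [OK], height=0
  node 13: h_left=-1, h_right=-1, diff=0 [OK], height=0
  node 7: h_left=0, h_right=0, diff=0 [OK], height=1
  node 33: h_left=-1, h_right=-1, diff=0 [OK], height=0
  node 46: h_left=-1, h_right=-1, diff=0 [OK], height=0
  node 36: h_left=0, h_right=0, diff=0 [OK], height=1
  node 16: h_left=1, h_right=1, diff=0 [OK], height=2
All nodes satisfy the balance condition.
Result: Balanced


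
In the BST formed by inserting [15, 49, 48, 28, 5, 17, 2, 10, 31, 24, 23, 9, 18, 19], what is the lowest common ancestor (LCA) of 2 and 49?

Tree insertion order: [15, 49, 48, 28, 5, 17, 2, 10, 31, 24, 23, 9, 18, 19]
Tree (level-order array): [15, 5, 49, 2, 10, 48, None, None, None, 9, None, 28, None, None, None, 17, 31, None, 24, None, None, 23, None, 18, None, None, 19]
In a BST, the LCA of p=2, q=49 is the first node v on the
root-to-leaf path with p <= v <= q (go left if both < v, right if both > v).
Walk from root:
  at 15: 2 <= 15 <= 49, this is the LCA
LCA = 15


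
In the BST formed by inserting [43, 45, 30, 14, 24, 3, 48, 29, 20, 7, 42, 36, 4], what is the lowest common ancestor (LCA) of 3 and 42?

Tree insertion order: [43, 45, 30, 14, 24, 3, 48, 29, 20, 7, 42, 36, 4]
Tree (level-order array): [43, 30, 45, 14, 42, None, 48, 3, 24, 36, None, None, None, None, 7, 20, 29, None, None, 4]
In a BST, the LCA of p=3, q=42 is the first node v on the
root-to-leaf path with p <= v <= q (go left if both < v, right if both > v).
Walk from root:
  at 43: both 3 and 42 < 43, go left
  at 30: 3 <= 30 <= 42, this is the LCA
LCA = 30


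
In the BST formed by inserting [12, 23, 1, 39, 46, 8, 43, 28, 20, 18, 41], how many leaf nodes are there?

Tree built from: [12, 23, 1, 39, 46, 8, 43, 28, 20, 18, 41]
Tree (level-order array): [12, 1, 23, None, 8, 20, 39, None, None, 18, None, 28, 46, None, None, None, None, 43, None, 41]
Rule: A leaf has 0 children.
Per-node child counts:
  node 12: 2 child(ren)
  node 1: 1 child(ren)
  node 8: 0 child(ren)
  node 23: 2 child(ren)
  node 20: 1 child(ren)
  node 18: 0 child(ren)
  node 39: 2 child(ren)
  node 28: 0 child(ren)
  node 46: 1 child(ren)
  node 43: 1 child(ren)
  node 41: 0 child(ren)
Matching nodes: [8, 18, 28, 41]
Count of leaf nodes: 4


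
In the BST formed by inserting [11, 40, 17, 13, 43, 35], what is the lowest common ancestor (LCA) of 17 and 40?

Tree insertion order: [11, 40, 17, 13, 43, 35]
Tree (level-order array): [11, None, 40, 17, 43, 13, 35]
In a BST, the LCA of p=17, q=40 is the first node v on the
root-to-leaf path with p <= v <= q (go left if both < v, right if both > v).
Walk from root:
  at 11: both 17 and 40 > 11, go right
  at 40: 17 <= 40 <= 40, this is the LCA
LCA = 40


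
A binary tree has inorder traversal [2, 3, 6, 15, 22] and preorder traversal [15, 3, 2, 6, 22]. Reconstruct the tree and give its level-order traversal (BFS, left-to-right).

Inorder:  [2, 3, 6, 15, 22]
Preorder: [15, 3, 2, 6, 22]
Algorithm: preorder visits root first, so consume preorder in order;
for each root, split the current inorder slice at that value into
left-subtree inorder and right-subtree inorder, then recurse.
Recursive splits:
  root=15; inorder splits into left=[2, 3, 6], right=[22]
  root=3; inorder splits into left=[2], right=[6]
  root=2; inorder splits into left=[], right=[]
  root=6; inorder splits into left=[], right=[]
  root=22; inorder splits into left=[], right=[]
Reconstructed level-order: [15, 3, 22, 2, 6]


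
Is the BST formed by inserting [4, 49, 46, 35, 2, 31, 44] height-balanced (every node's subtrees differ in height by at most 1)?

Tree (level-order array): [4, 2, 49, None, None, 46, None, 35, None, 31, 44]
Definition: a tree is height-balanced if, at every node, |h(left) - h(right)| <= 1 (empty subtree has height -1).
Bottom-up per-node check:
  node 2: h_left=-1, h_right=-1, diff=0 [OK], height=0
  node 31: h_left=-1, h_right=-1, diff=0 [OK], height=0
  node 44: h_left=-1, h_right=-1, diff=0 [OK], height=0
  node 35: h_left=0, h_right=0, diff=0 [OK], height=1
  node 46: h_left=1, h_right=-1, diff=2 [FAIL (|1--1|=2 > 1)], height=2
  node 49: h_left=2, h_right=-1, diff=3 [FAIL (|2--1|=3 > 1)], height=3
  node 4: h_left=0, h_right=3, diff=3 [FAIL (|0-3|=3 > 1)], height=4
Node 46 violates the condition: |1 - -1| = 2 > 1.
Result: Not balanced


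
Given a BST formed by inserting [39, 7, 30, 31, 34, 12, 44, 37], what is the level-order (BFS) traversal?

Tree insertion order: [39, 7, 30, 31, 34, 12, 44, 37]
Tree (level-order array): [39, 7, 44, None, 30, None, None, 12, 31, None, None, None, 34, None, 37]
BFS from the root, enqueuing left then right child of each popped node:
  queue [39] -> pop 39, enqueue [7, 44], visited so far: [39]
  queue [7, 44] -> pop 7, enqueue [30], visited so far: [39, 7]
  queue [44, 30] -> pop 44, enqueue [none], visited so far: [39, 7, 44]
  queue [30] -> pop 30, enqueue [12, 31], visited so far: [39, 7, 44, 30]
  queue [12, 31] -> pop 12, enqueue [none], visited so far: [39, 7, 44, 30, 12]
  queue [31] -> pop 31, enqueue [34], visited so far: [39, 7, 44, 30, 12, 31]
  queue [34] -> pop 34, enqueue [37], visited so far: [39, 7, 44, 30, 12, 31, 34]
  queue [37] -> pop 37, enqueue [none], visited so far: [39, 7, 44, 30, 12, 31, 34, 37]
Result: [39, 7, 44, 30, 12, 31, 34, 37]
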